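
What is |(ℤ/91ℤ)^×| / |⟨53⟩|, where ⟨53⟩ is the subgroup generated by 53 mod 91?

24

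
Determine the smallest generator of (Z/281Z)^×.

φ(281) = 281 − 1 = 280 = 2^3 · 5 · 7.
g is a primitive root iff g^(280/q) ≢ 1 (mod 281) for each prime q ∈ {2, 5, 7}.
g = 2: 2^140 ≡ 1 — hits 1, so not a primitive root.
g = 3: 3^140 ≡ 280; 3^56 ≡ 86; 3^40 ≡ 249 — none is 1, so 3 is a primitive root.
Hence the least primitive root of 281 is 3.

3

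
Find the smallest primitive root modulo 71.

7

φ(71) = 71 − 1 = 70 = 2 · 5 · 7.
g is a primitive root iff g^(70/q) ≢ 1 (mod 71) for each prime q ∈ {2, 5, 7}.
g = 2: 2^35 ≡ 1 — hits 1, so not a primitive root.
g = 3: 3^35 ≡ 1 — hits 1, so not a primitive root.
g = 4: 4^35 ≡ 1 — hits 1, so not a primitive root.
g = 5: 5^35 ≡ 1 — hits 1, so not a primitive root.
g = 6: 6^35 ≡ 1 — hits 1, so not a primitive root.
g = 7: 7^35 ≡ 70; 7^14 ≡ 54; 7^10 ≡ 45 — none is 1, so 7 is a primitive root.
The smallest primitive root modulo 71 is 7.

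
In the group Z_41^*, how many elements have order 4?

2

φ(41) = 41 − 1 = 40 = 2^3 · 5.
(Z/41Z)^× is cyclic (|G| = 40); a cyclic group of order m has exactly φ(d) elements of each order d | m, and none otherwise.
4 = 2^2 divides 40, and φ(4) = 2.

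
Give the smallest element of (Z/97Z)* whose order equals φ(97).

5

φ(97) = 97 − 1 = 96 = 2^5 · 3.
Test candidates g = 2, 3, … against the prime factors q ∈ {2, 3} of φ(97): g is a generator iff g^(96/q) ≢ 1 for every such q.
g = 2: 2^48 ≡ 1 — hits 1, so not a primitive root.
g = 3: 3^48 ≡ 1 — hits 1, so not a primitive root.
g = 4: 4^48 ≡ 1 — hits 1, so not a primitive root.
g = 5: 5^48 ≡ 96; 5^32 ≡ 35 — none is 1, so 5 is a primitive root.
So 5 is the smallest generator of (Z/97Z)^×.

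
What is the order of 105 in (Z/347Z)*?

173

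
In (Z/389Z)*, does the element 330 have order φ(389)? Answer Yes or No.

φ(389) = 389 − 1 = 388 = 2^2 · 97.
It suffices to check that the order of 330 is not a proper divisor of 388: compute 330^(388/q) for q ∈ {2, 97}.
330^194 ≡ 1 (mod 389)  [q = 2: ≡ 1 ✗]
330^4 ≡ 11 (mod 389)  [q = 97: ≢ 1 ✓]
Since 330^194 ≡ 1, the order of 330 divides 194 < 388, so 330 is not a primitive root.

No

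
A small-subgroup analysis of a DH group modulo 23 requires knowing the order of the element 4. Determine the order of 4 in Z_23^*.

By Lagrange's theorem, ord_23(4) divides φ(23) = 23 − 1 = 22 = 2 · 11.
Divisors of 22: 1, 2, 11, 22.
Check 4^d mod 23 for each divisor in increasing order:
4^1 ≡ 4 (mod 23)
4^2 ≡ 16 (mod 23)
4^11 ≡ 1 (mod 23) ✓
Hence ord(4) = 11.

11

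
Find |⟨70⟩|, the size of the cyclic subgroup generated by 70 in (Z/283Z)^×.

Since 70 ∈ (Z/283Z)^×, its order divides φ(283) = 283 − 1 = 282 = 2 · 3 · 47.
Divisors of 282: 1, 2, 3, 6, 47, 94, 141, 282.
Evaluate successive powers at the divisors of 282:
70^1 ≡ 70
70^2 ≡ 89
70^3 ≡ 4
70^6 ≡ 16
70^47 ≡ 44
70^94 ≡ 238
70^141 ≡ 1
The smallest such exponent is 141, so the order of 70 is 141.

141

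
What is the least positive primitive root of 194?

5

φ(194) = φ(2)·φ(97) = 1·96 = 96 = 2^5 · 3.
g is a primitive root iff g^(96/q) ≢ 1 (mod 194) for each prime q ∈ {2, 3}.
g = 2: gcd(2, 194) = 2 > 1, not a unit — skip.
g = 3: 3^48 ≡ 1 — hits 1, so not a primitive root.
g = 4: gcd(4, 194) = 2 > 1, not a unit — skip.
g = 5: 5^48 ≡ 193; 5^32 ≡ 35 — none is 1, so 5 is a primitive root.
The smallest primitive root modulo 194 is 5.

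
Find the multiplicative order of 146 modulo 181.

ord(146) | φ(181) = 181 − 1 = 180 = 2^2 · 3^2 · 5.
Divisors of 180: 1, 2, 3, 4, 5, 6, 9, 10, 12, 15, 18, 20, 30, 36, 45, 60, 90, 180.
Compute 146^d (mod 181) for the divisors d until we hit 1:
146^1 ≡ 146
146^2 ≡ 139
146^3 ≡ 22
146^4 ≡ 135
146^5 ≡ 162
146^6 ≡ 122
146^9 ≡ 150
146^10 ≡ 180
146^12 ≡ 42
146^15 ≡ 19
146^18 ≡ 56
146^20 ≡ 1
The smallest such exponent is 20, so the order of 146 is 20.

20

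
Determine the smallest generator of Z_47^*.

5

φ(47) = 47 − 1 = 46 = 2 · 23.
Test candidates g = 2, 3, … against the prime factors q ∈ {2, 23} of φ(47): g is a generator iff g^(46/q) ≢ 1 for every such q.
g = 2: 2^23 ≡ 1 — hits 1, so not a primitive root.
g = 3: 3^23 ≡ 1 — hits 1, so not a primitive root.
g = 4: 4^23 ≡ 1 — hits 1, so not a primitive root.
g = 5: 5^23 ≡ 46; 5^2 ≡ 25 — none is 1, so 5 is a primitive root.
So 5 is the smallest generator of (Z/47Z)^×.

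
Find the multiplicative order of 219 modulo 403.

60

The order of 219 must divide φ(403) = φ(13·31) = (13−1)·(31−1) = 12·30 = 360 = 2^3 · 3^2 · 5.
Divisors of 360: 1, 2, 3, 4, 5, 6, 8, 9, 10, 12, 15, 18, 20, 24, 30, 36, 40, 45, 60, 72, 90, 120, 180, 360.
Evaluate successive powers at the divisors of 360:
219^1 ≡ 219
219^2 ≡ 4
219^3 ≡ 70
219^4 ≡ 16
219^5 ≡ 280
219^6 ≡ 64
219^8 ≡ 256
219^9 ≡ 47
219^10 ≡ 218
219^12 ≡ 66
219^15 ≡ 187
219^18 ≡ 194
219^20 ≡ 373
219^24 ≡ 326
219^30 ≡ 311
219^36 ≡ 157
219^40 ≡ 94
219^45 ≡ 125
219^60 ≡ 1
The smallest such exponent is 60, so the order of 219 is 60.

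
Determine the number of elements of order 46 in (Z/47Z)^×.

φ(47) = 47 − 1 = 46 = 2 · 23.
In a cyclic group of order 46, there are φ(d) elements of order d for each divisor d of 46, and zero for non-divisors.
46 = 2 · 23 divides 46, and φ(46) = 22.

22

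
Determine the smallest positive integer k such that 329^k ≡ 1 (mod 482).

48

By Lagrange's theorem, ord_482(329) divides φ(482) = φ(2)·φ(241) = 1·240 = 240 = 2^4 · 3 · 5.
Divisors of 240: 1, 2, 3, 4, 5, 6, 8, 10, 12, 15, 16, 20, 24, 30, 40, 48, 60, 80, 120, 240.
Evaluate successive powers at the divisors of 240:
329^1 ≡ 329 (mod 482)
329^2 ≡ 273 (mod 482)
329^3 ≡ 165 (mod 482)
329^4 ≡ 301 (mod 482)
329^5 ≡ 219 (mod 482)
329^6 ≡ 233 (mod 482)
329^8 ≡ 467 (mod 482)
329^10 ≡ 243 (mod 482)
329^12 ≡ 305 (mod 482)
329^15 ≡ 197 (mod 482)
329^16 ≡ 225 (mod 482)
329^20 ≡ 245 (mod 482)
329^24 ≡ 481 (mod 482)
329^30 ≡ 249 (mod 482)
329^40 ≡ 257 (mod 482)
329^48 ≡ 1 (mod 482) ✓
The smallest such exponent is 48, so the order of 329 is 48.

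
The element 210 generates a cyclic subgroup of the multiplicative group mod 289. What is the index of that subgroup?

1

ord(210) | φ(289) = φ(17^2) = 17·(17−1) = 272 = 2^4 · 17.
Divisors of 272: 1, 2, 4, 8, 16, 17, 34, 68, 136, 272.
Compute 210^d (mod 289) for the divisors d until we hit 1:
210^1 ≡ 210
210^2 ≡ 172
210^4 ≡ 106
210^8 ≡ 254
210^16 ≡ 69
210^17 ≡ 40
210^34 ≡ 155
210^68 ≡ 38
210^136 ≡ 288
210^272 ≡ 1
So ord_289(210) = 272, hence |⟨210⟩| = 272.
The index is φ(289) / ord(210) = 272 / 272 = 1.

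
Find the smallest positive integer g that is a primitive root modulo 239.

7

φ(239) = 239 − 1 = 238 = 2 · 7 · 17.
Test candidates g = 2, 3, … against the prime factors q ∈ {2, 7, 17} of φ(239): g is a generator iff g^(238/q) ≢ 1 for every such q.
g = 2: 2^119 ≡ 1 — hits 1, so not a primitive root.
g = 3: 3^119 ≡ 1 — hits 1, so not a primitive root.
g = 4: 4^119 ≡ 1 — hits 1, so not a primitive root.
g = 5: 5^119 ≡ 1 — hits 1, so not a primitive root.
g = 6: 6^119 ≡ 1 — hits 1, so not a primitive root.
g = 7: 7^119 ≡ 238; 7^34 ≡ 24; 7^14 ≡ 211 — none is 1, so 7 is a primitive root.
So 7 is the smallest generator of (Z/239Z)^×.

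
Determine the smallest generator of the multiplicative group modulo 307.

5

φ(307) = 307 − 1 = 306 = 2 · 3^2 · 17.
g is a primitive root iff g^(306/q) ≢ 1 (mod 307) for each prime q ∈ {2, 3, 17}.
g = 2: 2^153 ≡ 306; 2^102 ≡ 1 — hits 1, so not a primitive root.
g = 3: 3^153 ≡ 306; 3^102 ≡ 1 — hits 1, so not a primitive root.
g = 4: 4^153 ≡ 1 — hits 1, so not a primitive root.
g = 5: 5^153 ≡ 306; 5^102 ≡ 289; 5^18 ≡ 81 — none is 1, so 5 is a primitive root.
The smallest primitive root modulo 307 is 5.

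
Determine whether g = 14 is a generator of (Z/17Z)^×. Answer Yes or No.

φ(17) = 17 − 1 = 16 = 2^4.
It suffices to check that the order of 14 is not a proper divisor of 16: compute 14^(16/q) for q ∈ {2}.
14^8 ≡ 16 (mod 17)  [q = 2: ≢ 1 ✓]
None equal 1, so ord_17(14) = 16: 14 is a primitive root.

Yes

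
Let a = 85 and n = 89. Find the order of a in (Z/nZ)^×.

22

By Lagrange's theorem, ord_89(85) divides φ(89) = 89 − 1 = 88 = 2^3 · 11.
Divisors of 88: 1, 2, 4, 8, 11, 22, 44, 88.
Compute 85^d (mod 89) for the divisors d until we hit 1:
85^1 ≡ 85
85^2 ≡ 16
85^4 ≡ 78
85^8 ≡ 32
85^11 ≡ 88
85^22 ≡ 1
So ord_89(85) = 22.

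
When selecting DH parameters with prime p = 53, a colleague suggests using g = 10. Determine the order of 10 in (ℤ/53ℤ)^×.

ord(10) | φ(53) = 53 − 1 = 52 = 2^2 · 13.
Divisors of 52: 1, 2, 4, 13, 26, 52.
Evaluate successive powers at the divisors of 52:
10^1 ≡ 10
10^2 ≡ 47
10^4 ≡ 36
10^13 ≡ 1
Therefore the multiplicative order of 10 modulo 53 is 13.

13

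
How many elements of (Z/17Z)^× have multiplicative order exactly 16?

8

φ(17) = 17 − 1 = 16 = 2^4.
(Z/17Z)^× is cyclic (|G| = 16); a cyclic group of order m has exactly φ(d) elements of each order d | m, and none otherwise.
16 = 2^4 divides 16, and φ(16) = 8.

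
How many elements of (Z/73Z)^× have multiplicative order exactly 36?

φ(73) = 73 − 1 = 72 = 2^3 · 3^2.
Since (Z/73Z)^× is cyclic of order 72, the number of elements of order d is φ(d) when d | 72 and 0 otherwise.
36 = 2^2 · 3^2 divides 72, and φ(36) = 12.

12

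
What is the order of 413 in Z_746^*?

93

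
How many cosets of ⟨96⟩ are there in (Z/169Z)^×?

3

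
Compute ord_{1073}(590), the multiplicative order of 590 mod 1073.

252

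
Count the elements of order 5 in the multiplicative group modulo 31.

φ(31) = 31 − 1 = 30 = 2 · 3 · 5.
In a cyclic group of order 30, there are φ(d) elements of order d for each divisor d of 30, and zero for non-divisors.
5 | 30, and φ(5) = 5 − 1 = 4.

4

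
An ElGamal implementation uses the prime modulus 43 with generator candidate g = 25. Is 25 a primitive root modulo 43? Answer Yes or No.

φ(43) = 43 − 1 = 42 = 2 · 3 · 7.
25 is a primitive root mod 43 iff 25^(φ(43)/q) ≢ 1 for every prime q | φ(43), i.e. q ∈ {2, 3, 7}.
25^21 ≡ 1 (mod 43)  [q = 2: ≡ 1 ✗]
25^14 ≡ 6 (mod 43)  [q = 3: ≢ 1 ✓]
25^6 ≡ 41 (mod 43)  [q = 7: ≢ 1 ✓]
The check at q = 2 fails, so 25 generates a proper subgroup.

No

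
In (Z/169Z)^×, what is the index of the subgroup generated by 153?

2

ord(153) | φ(169) = φ(13^2) = 13·(13−1) = 156 = 2^2 · 3 · 13.
Divisors of 156: 1, 2, 3, 4, 6, 12, 13, 26, 39, 52, 78, 156.
Compute 153^d (mod 169) for the divisors d until we hit 1:
153^1 ≡ 153 (mod 169)
153^2 ≡ 87 (mod 169)
153^3 ≡ 129 (mod 169)
153^4 ≡ 133 (mod 169)
153^6 ≡ 79 (mod 169)
153^12 ≡ 157 (mod 169)
153^13 ≡ 23 (mod 169)
153^26 ≡ 22 (mod 169)
153^39 ≡ 168 (mod 169)
153^52 ≡ 146 (mod 169)
153^78 ≡ 1 (mod 169) ✓
Thus |⟨153⟩| = ord(153) = 78.
[(Z/169Z)^× : ⟨153⟩] = 156/78 = 2.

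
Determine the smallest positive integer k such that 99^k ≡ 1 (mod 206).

Since 99 ∈ (Z/206Z)^×, its order divides φ(206) = φ(2)·φ(103) = 1·102 = 102 = 2 · 3 · 17.
Divisors of 102: 1, 2, 3, 6, 17, 34, 51, 102.
Check 99^d mod 206 for each divisor in increasing order:
99^1 ≡ 99 (mod 206)
99^2 ≡ 119 (mod 206)
99^3 ≡ 39 (mod 206)
99^6 ≡ 79 (mod 206)
99^17 ≡ 57 (mod 206)
99^34 ≡ 159 (mod 206)
99^51 ≡ 205 (mod 206)
99^102 ≡ 1 (mod 206) ✓
The smallest such exponent is 102, so the order of 99 is 102.

102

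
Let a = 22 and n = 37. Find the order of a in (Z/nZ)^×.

Since 22 ∈ (Z/37Z)^×, its order divides φ(37) = 37 − 1 = 36 = 2^2 · 3^2.
Divisors of 36: 1, 2, 3, 4, 6, 9, 12, 18, 36.
Compute 22^d (mod 37) for the divisors d until we hit 1:
22^1 ≡ 22 (mod 37)
22^2 ≡ 3 (mod 37)
22^3 ≡ 29 (mod 37)
22^4 ≡ 9 (mod 37)
22^6 ≡ 27 (mod 37)
22^9 ≡ 6 (mod 37)
22^12 ≡ 26 (mod 37)
22^18 ≡ 36 (mod 37)
22^36 ≡ 1 (mod 37) ✓
Hence ord(22) = 36.

36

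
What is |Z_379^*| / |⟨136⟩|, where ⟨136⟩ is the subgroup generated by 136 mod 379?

ord(136) | φ(379) = 379 − 1 = 378 = 2 · 3^3 · 7.
Divisors of 378: 1, 2, 3, 6, 7, 9, 14, 18, 21, 27, 42, 54, 63, 126, 189, 378.
Evaluate successive powers at the divisors of 378:
136^1 ≡ 136 (mod 379)
136^2 ≡ 304 (mod 379)
136^3 ≡ 33 (mod 379)
136^6 ≡ 331 (mod 379)
136^7 ≡ 294 (mod 379)
136^9 ≡ 311 (mod 379)
136^14 ≡ 24 (mod 379)
136^18 ≡ 76 (mod 379)
136^21 ≡ 234 (mod 379)
136^27 ≡ 138 (mod 379)
136^42 ≡ 180 (mod 379)
136^54 ≡ 94 (mod 379)
136^63 ≡ 51 (mod 379)
136^126 ≡ 327 (mod 379)
136^189 ≡ 1 (mod 379) ✓
So ord_379(136) = 189, hence |⟨136⟩| = 189.
The index is φ(379) / ord(136) = 378 / 189 = 2.

2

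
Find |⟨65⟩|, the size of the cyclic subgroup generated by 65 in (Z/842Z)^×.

By Lagrange's theorem, ord_842(65) divides φ(842) = φ(2)·φ(421) = 1·420 = 420 = 2^2 · 3 · 5 · 7.
Divisors of 420: 1, 2, 3, 4, 5, 6, 7, 10, 12, 14, 15, 20, 21, 28, 30, 35, 42, 60, 70, 84, 105, 140, 210, 420.
Compute 65^d (mod 842) for the divisors d until we hit 1:
65^1 ≡ 65
65^2 ≡ 15
65^3 ≡ 133
65^4 ≡ 225
65^5 ≡ 311
65^6 ≡ 7
65^7 ≡ 455
65^10 ≡ 733
65^12 ≡ 49
65^14 ≡ 735
65^15 ≡ 623
65^20 ≡ 93
65^21 ≡ 151
65^28 ≡ 503
65^30 ≡ 809
65^35 ≡ 683
65^42 ≡ 67
65^60 ≡ 247
65^70 ≡ 21
65^84 ≡ 279
65^105 ≡ 29
65^140 ≡ 441
65^210 ≡ 841
65^420 ≡ 1
Therefore the multiplicative order of 65 modulo 842 is 420.

420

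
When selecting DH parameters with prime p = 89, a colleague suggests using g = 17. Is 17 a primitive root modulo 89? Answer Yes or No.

No

φ(89) = 89 − 1 = 88 = 2^3 · 11.
Test 17^(88/q) mod 89 for each prime factor q of 88:
17^44 ≡ 1 (mod 89)  [q = 2: ≡ 1 ✗]
17^8 ≡ 8 (mod 89)  [q = 11: ≢ 1 ✓]
The check at q = 2 fails, so 17 generates a proper subgroup.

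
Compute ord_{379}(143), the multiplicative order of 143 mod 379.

189

Since 143 ∈ (Z/379Z)^×, its order divides φ(379) = 379 − 1 = 378 = 2 · 3^3 · 7.
Divisors of 378: 1, 2, 3, 6, 7, 9, 14, 18, 21, 27, 42, 54, 63, 126, 189, 378.
Evaluate successive powers at the divisors of 378:
143^1 ≡ 143 (mod 379)
143^2 ≡ 362 (mod 379)
143^3 ≡ 222 (mod 379)
143^6 ≡ 14 (mod 379)
143^7 ≡ 107 (mod 379)
143^9 ≡ 76 (mod 379)
143^14 ≡ 79 (mod 379)
143^18 ≡ 91 (mod 379)
143^21 ≡ 115 (mod 379)
143^27 ≡ 94 (mod 379)
143^42 ≡ 339 (mod 379)
143^54 ≡ 119 (mod 379)
143^63 ≡ 327 (mod 379)
143^126 ≡ 51 (mod 379)
143^189 ≡ 1 (mod 379) ✓
The smallest such exponent is 189, so the order of 143 is 189.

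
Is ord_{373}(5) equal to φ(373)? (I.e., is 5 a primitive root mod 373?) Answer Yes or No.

Yes

φ(373) = 373 − 1 = 372 = 2^2 · 3 · 31.
An element g generates (Z/373Z)^× iff g^(372/q) ≢ 1 (mod 373) for each prime q ∈ {2, 3, 31}.
5^186 ≡ 372 (mod 373)  [q = 2: ≢ 1 ✓]
5^124 ≡ 284 (mod 373)  [q = 3: ≢ 1 ✓]
5^12 ≡ 189 (mod 373)  [q = 31: ≢ 1 ✓]
None equal 1, so ord_373(5) = 372: 5 is a primitive root.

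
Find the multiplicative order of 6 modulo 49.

14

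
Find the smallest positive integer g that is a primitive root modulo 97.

φ(97) = 97 − 1 = 96 = 2^5 · 3.
g is a primitive root iff g^(96/q) ≢ 1 (mod 97) for each prime q ∈ {2, 3}.
g = 2: 2^48 ≡ 1 — hits 1, so not a primitive root.
g = 3: 3^48 ≡ 1 — hits 1, so not a primitive root.
g = 4: 4^48 ≡ 1 — hits 1, so not a primitive root.
g = 5: 5^48 ≡ 96; 5^32 ≡ 35 — none is 1, so 5 is a primitive root.
So 5 is the smallest generator of (Z/97Z)^×.

5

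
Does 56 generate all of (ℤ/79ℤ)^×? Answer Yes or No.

No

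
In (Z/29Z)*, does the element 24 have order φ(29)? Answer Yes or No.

No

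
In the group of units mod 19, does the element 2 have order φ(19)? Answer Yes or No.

φ(19) = 19 − 1 = 18 = 2 · 3^2.
It suffices to check that the order of 2 is not a proper divisor of 18: compute 2^(18/q) for q ∈ {2, 3}.
2^9 ≡ 18 (mod 19)  [q = 2: ≢ 1 ✓]
2^6 ≡ 7 (mod 19)  [q = 3: ≢ 1 ✓]
All checks pass, so 2 has order 18 and is a primitive root modulo 19.

Yes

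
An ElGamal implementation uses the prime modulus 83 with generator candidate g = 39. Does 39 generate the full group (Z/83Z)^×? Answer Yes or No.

Yes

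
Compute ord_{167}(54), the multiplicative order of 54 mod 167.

83

ord(54) | φ(167) = 167 − 1 = 166 = 2 · 83.
Divisors of 166: 1, 2, 83, 166.
Evaluate successive powers at the divisors of 166:
54^1 ≡ 54
54^2 ≡ 77
54^83 ≡ 1
Hence ord(54) = 83.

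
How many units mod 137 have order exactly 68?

32

φ(137) = 137 − 1 = 136 = 2^3 · 17.
(Z/137Z)^× is cyclic (|G| = 136); a cyclic group of order m has exactly φ(d) elements of each order d | m, and none otherwise.
68 = 2^2 · 17 divides 136, and φ(68) = 32.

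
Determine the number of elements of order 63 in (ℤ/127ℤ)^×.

36

φ(127) = 127 − 1 = 126 = 2 · 3^2 · 7.
(Z/127Z)^× is cyclic (|G| = 126); a cyclic group of order m has exactly φ(d) elements of each order d | m, and none otherwise.
63 = 3^2 · 7 divides 126, and φ(63) = 36.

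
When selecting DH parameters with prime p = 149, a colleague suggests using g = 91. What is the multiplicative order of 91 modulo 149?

ord(91) | φ(149) = 149 − 1 = 148 = 2^2 · 37.
Divisors of 148: 1, 2, 4, 37, 74, 148.
Compute 91^d (mod 149) for the divisors d until we hit 1:
91^1 ≡ 91
91^2 ≡ 86
91^4 ≡ 95
91^37 ≡ 44
91^74 ≡ 148
91^148 ≡ 1
The smallest such exponent is 148, so the order of 91 is 148.

148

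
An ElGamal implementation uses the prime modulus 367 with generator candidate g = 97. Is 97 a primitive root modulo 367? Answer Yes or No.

φ(367) = 367 − 1 = 366 = 2 · 3 · 61.
Test 97^(366/q) mod 367 for each prime factor q of 366:
97^183 ≡ 366 (mod 367)  [q = 2: ≢ 1 ✓]
97^122 ≡ 283 (mod 367)  [q = 3: ≢ 1 ✓]
97^6 ≡ 200 (mod 367)  [q = 61: ≢ 1 ✓]
None equal 1, so ord_367(97) = 366: 97 is a primitive root.

Yes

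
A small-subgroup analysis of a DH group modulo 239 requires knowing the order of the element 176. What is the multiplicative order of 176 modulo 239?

The order of 176 must divide φ(239) = 239 − 1 = 238 = 2 · 7 · 17.
Divisors of 238: 1, 2, 7, 14, 17, 34, 119, 238.
Evaluate successive powers at the divisors of 238:
176^1 ≡ 176 (mod 239)
176^2 ≡ 145 (mod 239)
176^7 ≡ 132 (mod 239)
176^14 ≡ 216 (mod 239)
176^17 ≡ 24 (mod 239)
176^34 ≡ 98 (mod 239)
176^119 ≡ 1 (mod 239) ✓
Therefore the multiplicative order of 176 modulo 239 is 119.

119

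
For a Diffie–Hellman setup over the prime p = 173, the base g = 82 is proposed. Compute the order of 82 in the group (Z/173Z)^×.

172

By Lagrange's theorem, ord_173(82) divides φ(173) = 173 − 1 = 172 = 2^2 · 43.
Divisors of 172: 1, 2, 4, 43, 86, 172.
Evaluate successive powers at the divisors of 172:
82^1 ≡ 82 (mod 173)
82^2 ≡ 150 (mod 173)
82^4 ≡ 10 (mod 173)
82^43 ≡ 93 (mod 173)
82^86 ≡ 172 (mod 173)
82^172 ≡ 1 (mod 173) ✓
The smallest such exponent is 172, so the order of 82 is 172.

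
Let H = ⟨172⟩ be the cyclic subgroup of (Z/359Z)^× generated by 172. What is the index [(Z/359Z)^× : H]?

1

ord(172) | φ(359) = 359 − 1 = 358 = 2 · 179.
Divisors of 358: 1, 2, 179, 358.
Check 172^d mod 359 for each divisor in increasing order:
172^1 ≡ 172 (mod 359)
172^2 ≡ 146 (mod 359)
172^179 ≡ 358 (mod 359)
172^358 ≡ 1 (mod 359) ✓
So ord_359(172) = 358, hence |⟨172⟩| = 358.
Index = |(Z/359Z)^×| / |⟨172⟩| = 358 / 358 = 1.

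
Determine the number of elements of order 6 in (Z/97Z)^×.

2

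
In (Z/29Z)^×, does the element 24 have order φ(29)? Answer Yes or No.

No

φ(29) = 29 − 1 = 28 = 2^2 · 7.
24 is a primitive root mod 29 iff 24^(φ(29)/q) ≢ 1 for every prime q | φ(29), i.e. q ∈ {2, 7}.
24^14 ≡ 1 (mod 29)  [q = 2: ≡ 1 ✗]
24^4 ≡ 16 (mod 29)  [q = 7: ≢ 1 ✓]
Since 24^14 ≡ 1, the order of 24 divides 14 < 28, so 24 is not a primitive root.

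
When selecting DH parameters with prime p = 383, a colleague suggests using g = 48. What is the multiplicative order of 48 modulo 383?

191

By Lagrange's theorem, ord_383(48) divides φ(383) = 383 − 1 = 382 = 2 · 191.
Divisors of 382: 1, 2, 191, 382.
Evaluate successive powers at the divisors of 382:
48^1 ≡ 48 (mod 383)
48^2 ≡ 6 (mod 383)
48^191 ≡ 1 (mod 383) ✓
Hence ord(48) = 191.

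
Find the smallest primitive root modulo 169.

2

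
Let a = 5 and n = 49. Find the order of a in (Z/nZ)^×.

42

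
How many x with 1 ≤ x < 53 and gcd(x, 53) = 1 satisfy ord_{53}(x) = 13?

φ(53) = 53 − 1 = 52 = 2^2 · 13.
(Z/53Z)^× is cyclic (|G| = 52); a cyclic group of order m has exactly φ(d) elements of each order d | m, and none otherwise.
13 | 52, and φ(13) = 13 − 1 = 12.

12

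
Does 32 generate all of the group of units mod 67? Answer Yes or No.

Yes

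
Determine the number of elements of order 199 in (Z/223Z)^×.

0

φ(223) = 223 − 1 = 222 = 2 · 3 · 37.
Since (Z/223Z)^× is cyclic of order 222, the number of elements of order d is φ(d) when d | 222 and 0 otherwise.
199 does not divide 222, so no element of (Z/223Z)^× has order 199.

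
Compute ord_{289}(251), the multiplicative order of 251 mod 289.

4

The order of 251 must divide φ(289) = φ(17^2) = 17·(17−1) = 272 = 2^4 · 17.
Divisors of 272: 1, 2, 4, 8, 16, 17, 34, 68, 136, 272.
Check 251^d mod 289 for each divisor in increasing order:
251^1 ≡ 251
251^2 ≡ 288
251^4 ≡ 1
Therefore the multiplicative order of 251 modulo 289 is 4.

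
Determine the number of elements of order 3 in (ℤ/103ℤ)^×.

φ(103) = 103 − 1 = 102 = 2 · 3 · 17.
In a cyclic group of order 102, there are φ(d) elements of order d for each divisor d of 102, and zero for non-divisors.
3 | 102, and φ(3) = 3 − 1 = 2.

2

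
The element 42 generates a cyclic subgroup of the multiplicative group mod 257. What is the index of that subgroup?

ord(42) | φ(257) = 257 − 1 = 256 = 2^8.
Divisors of 256: 1, 2, 4, 8, 16, 32, 64, 128, 256.
Evaluate successive powers at the divisors of 256:
42^1 ≡ 42
42^2 ≡ 222
42^4 ≡ 197
42^8 ≡ 2
42^16 ≡ 4
42^32 ≡ 16
42^64 ≡ 256
42^128 ≡ 1
Thus |⟨42⟩| = ord(42) = 128.
[(Z/257Z)^× : ⟨42⟩] = 256/128 = 2.

2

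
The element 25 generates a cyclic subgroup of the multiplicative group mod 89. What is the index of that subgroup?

Since 25 ∈ (Z/89Z)^×, its order divides φ(89) = 89 − 1 = 88 = 2^3 · 11.
Divisors of 88: 1, 2, 4, 8, 11, 22, 44, 88.
Check 25^d mod 89 for each divisor in increasing order:
25^1 ≡ 25
25^2 ≡ 2
25^4 ≡ 4
25^8 ≡ 16
25^11 ≡ 88
25^22 ≡ 1
So ord_89(25) = 22, hence |⟨25⟩| = 22.
Index = |(Z/89Z)^×| / |⟨25⟩| = 88 / 22 = 4.

4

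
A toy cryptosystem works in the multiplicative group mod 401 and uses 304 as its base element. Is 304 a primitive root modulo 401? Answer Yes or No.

Yes

φ(401) = 401 − 1 = 400 = 2^4 · 5^2.
304 is a primitive root mod 401 iff 304^(φ(401)/q) ≢ 1 for every prime q | φ(401), i.e. q ∈ {2, 5}.
304^200 ≡ 400 (mod 401)  [q = 2: ≢ 1 ✓]
304^80 ≡ 372 (mod 401)  [q = 5: ≢ 1 ✓]
All checks pass, so 304 has order 400 and is a primitive root modulo 401.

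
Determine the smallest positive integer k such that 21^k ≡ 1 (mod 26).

4

The order of 21 must divide φ(26) = φ(2)·φ(13) = 1·12 = 12 = 2^2 · 3.
Divisors of 12: 1, 2, 3, 4, 6, 12.
Compute 21^d (mod 26) for the divisors d until we hit 1:
21^1 ≡ 21 (mod 26)
21^2 ≡ 25 (mod 26)
21^3 ≡ 5 (mod 26)
21^4 ≡ 1 (mod 26) ✓
The smallest such exponent is 4, so the order of 21 is 4.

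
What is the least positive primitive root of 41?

φ(41) = 41 − 1 = 40 = 2^3 · 5.
Test candidates g = 2, 3, … against the prime factors q ∈ {2, 5} of φ(41): g is a generator iff g^(40/q) ≢ 1 for every such q.
g = 2: 2^20 ≡ 1 — hits 1, so not a primitive root.
g = 3: 3^20 ≡ 40; 3^8 ≡ 1 — hits 1, so not a primitive root.
g = 4: 4^20 ≡ 1 — hits 1, so not a primitive root.
g = 5: 5^20 ≡ 1 — hits 1, so not a primitive root.
g = 6: 6^20 ≡ 40; 6^8 ≡ 10 — none is 1, so 6 is a primitive root.
Hence the least primitive root of 41 is 6.

6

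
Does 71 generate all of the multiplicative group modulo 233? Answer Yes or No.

No

φ(233) = 233 − 1 = 232 = 2^3 · 29.
71 is a primitive root mod 233 iff 71^(φ(233)/q) ≢ 1 for every prime q | φ(233), i.e. q ∈ {2, 29}.
71^116 ≡ 1 (mod 233)  [q = 2: ≡ 1 ✗]
71^8 ≡ 4 (mod 233)  [q = 29: ≢ 1 ✓]
Since 71^116 ≡ 1, the order of 71 divides 116 < 232, so 71 is not a primitive root.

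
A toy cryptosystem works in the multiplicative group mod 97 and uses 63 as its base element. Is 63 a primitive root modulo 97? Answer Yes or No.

No

φ(97) = 97 − 1 = 96 = 2^5 · 3.
Test 63^(96/q) mod 97 for each prime factor q of 96:
63^48 ≡ 96 (mod 97)  [q = 2: ≢ 1 ✓]
63^32 ≡ 1 (mod 97)  [q = 3: ≡ 1 ✗]
Since 63^32 ≡ 1, the order of 63 divides 32 < 96, so 63 is not a primitive root.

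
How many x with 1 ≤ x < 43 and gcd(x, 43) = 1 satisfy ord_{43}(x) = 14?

6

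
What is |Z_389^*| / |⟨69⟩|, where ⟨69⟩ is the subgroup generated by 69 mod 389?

4

Since 69 ∈ (Z/389Z)^×, its order divides φ(389) = 389 − 1 = 388 = 2^2 · 97.
Divisors of 388: 1, 2, 4, 97, 194, 388.
Evaluate successive powers at the divisors of 388:
69^1 ≡ 69 (mod 389)
69^2 ≡ 93 (mod 389)
69^4 ≡ 91 (mod 389)
69^97 ≡ 1 (mod 389) ✓
Thus |⟨69⟩| = ord(69) = 97.
Index = |(Z/389Z)^×| / |⟨69⟩| = 388 / 97 = 4.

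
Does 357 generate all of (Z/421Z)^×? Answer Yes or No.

No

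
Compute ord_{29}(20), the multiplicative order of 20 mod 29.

The order of 20 must divide φ(29) = 29 − 1 = 28 = 2^2 · 7.
Divisors of 28: 1, 2, 4, 7, 14, 28.
Test each divisor d:
20^1 ≡ 20 (mod 29)
20^2 ≡ 23 (mod 29)
20^4 ≡ 7 (mod 29)
20^7 ≡ 1 (mod 29) ✓
The smallest such exponent is 7, so the order of 20 is 7.

7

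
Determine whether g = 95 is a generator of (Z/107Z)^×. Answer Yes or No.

Yes

φ(107) = 107 − 1 = 106 = 2 · 53.
An element g generates (Z/107Z)^× iff g^(106/q) ≢ 1 (mod 107) for each prime q ∈ {2, 53}.
95^53 ≡ 106 (mod 107)  [q = 2: ≢ 1 ✓]
95^2 ≡ 37 (mod 107)  [q = 53: ≢ 1 ✓]
Every test exponent gives a nontrivial residue, hence 95 generates the full group.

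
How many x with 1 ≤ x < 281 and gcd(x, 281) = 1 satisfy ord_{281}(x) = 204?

0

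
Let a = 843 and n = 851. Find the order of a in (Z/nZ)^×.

Since 843 ∈ (Z/851Z)^×, its order divides φ(851) = φ(23·37) = (23−1)·(37−1) = 22·36 = 792 = 2^3 · 3^2 · 11.
Divisors of 792: 1, 2, 3, 4, 6, 8, 9, 11, 12, 18, 22, 24, 33, 36, 44, 66, 72, 88, 99, 132, 198, 264, 396, 792.
Compute 843^d (mod 851) for the divisors d until we hit 1:
843^1 ≡ 843 (mod 851)
843^2 ≡ 64 (mod 851)
843^3 ≡ 339 (mod 851)
843^4 ≡ 692 (mod 851)
843^6 ≡ 36 (mod 851)
843^8 ≡ 602 (mod 851)
843^9 ≡ 290 (mod 851)
843^11 ≡ 689 (mod 851)
843^12 ≡ 445 (mod 851)
843^18 ≡ 702 (mod 851)
843^22 ≡ 714 (mod 851)
843^24 ≡ 593 (mod 851)
843^33 ≡ 68 (mod 851)
843^36 ≡ 75 (mod 851)
843^44 ≡ 47 (mod 851)
843^66 ≡ 369 (mod 851)
843^72 ≡ 519 (mod 851)
843^88 ≡ 507 (mod 851)
843^99 ≡ 413 (mod 851)
843^132 ≡ 1 (mod 851) ✓
So ord_851(843) = 132.

132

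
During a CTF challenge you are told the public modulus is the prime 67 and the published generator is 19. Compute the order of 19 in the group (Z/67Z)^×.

33

The order of 19 must divide φ(67) = 67 − 1 = 66 = 2 · 3 · 11.
Divisors of 66: 1, 2, 3, 6, 11, 22, 33, 66.
Test each divisor d:
19^1 ≡ 19
19^2 ≡ 26
19^3 ≡ 25
19^6 ≡ 22
19^11 ≡ 29
19^22 ≡ 37
19^33 ≡ 1
Therefore the multiplicative order of 19 modulo 67 is 33.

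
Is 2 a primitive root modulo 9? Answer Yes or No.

Yes

φ(9) = φ(3^2) = 3·(3−1) = 6 = 2 · 3.
Test 2^(6/q) mod 9 for each prime factor q of 6:
2^3 ≡ 8 (mod 9)  [q = 2: ≢ 1 ✓]
2^2 ≡ 4 (mod 9)  [q = 3: ≢ 1 ✓]
None equal 1, so ord_9(2) = 6: 2 is a primitive root.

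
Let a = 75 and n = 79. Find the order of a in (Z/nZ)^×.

The order of 75 must divide φ(79) = 79 − 1 = 78 = 2 · 3 · 13.
Divisors of 78: 1, 2, 3, 6, 13, 26, 39, 78.
Evaluate successive powers at the divisors of 78:
75^1 ≡ 75 (mod 79)
75^2 ≡ 16 (mod 79)
75^3 ≡ 15 (mod 79)
75^6 ≡ 67 (mod 79)
75^13 ≡ 56 (mod 79)
75^26 ≡ 55 (mod 79)
75^39 ≡ 78 (mod 79)
75^78 ≡ 1 (mod 79) ✓
So ord_79(75) = 78.

78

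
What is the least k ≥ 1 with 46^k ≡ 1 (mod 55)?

10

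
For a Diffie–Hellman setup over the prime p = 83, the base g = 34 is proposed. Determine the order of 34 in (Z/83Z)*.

82

By Lagrange's theorem, ord_83(34) divides φ(83) = 83 − 1 = 82 = 2 · 41.
Divisors of 82: 1, 2, 41, 82.
Compute 34^d (mod 83) for the divisors d until we hit 1:
34^1 ≡ 34 (mod 83)
34^2 ≡ 77 (mod 83)
34^41 ≡ 82 (mod 83)
34^82 ≡ 1 (mod 83) ✓
So ord_83(34) = 82.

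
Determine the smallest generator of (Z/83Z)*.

2

φ(83) = 83 − 1 = 82 = 2 · 41.
Test candidates g = 2, 3, … against the prime factors q ∈ {2, 41} of φ(83): g is a generator iff g^(82/q) ≢ 1 for every such q.
g = 2: 2^41 ≡ 82; 2^2 ≡ 4 — none is 1, so 2 is a primitive root.
The smallest primitive root modulo 83 is 2.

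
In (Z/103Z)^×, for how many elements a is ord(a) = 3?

2

φ(103) = 103 − 1 = 102 = 2 · 3 · 17.
(Z/103Z)^× is cyclic (|G| = 102); a cyclic group of order m has exactly φ(d) elements of each order d | m, and none otherwise.
3 | 102, and φ(3) = 3 − 1 = 2.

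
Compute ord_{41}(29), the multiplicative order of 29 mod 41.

ord(29) | φ(41) = 41 − 1 = 40 = 2^3 · 5.
Divisors of 40: 1, 2, 4, 5, 8, 10, 20, 40.
Check 29^d mod 41 for each divisor in increasing order:
29^1 ≡ 29 (mod 41)
29^2 ≡ 21 (mod 41)
29^4 ≡ 31 (mod 41)
29^5 ≡ 38 (mod 41)
29^8 ≡ 18 (mod 41)
29^10 ≡ 9 (mod 41)
29^20 ≡ 40 (mod 41)
29^40 ≡ 1 (mod 41) ✓
Hence ord(29) = 40.

40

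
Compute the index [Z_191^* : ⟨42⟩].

1

Since 42 ∈ (Z/191Z)^×, its order divides φ(191) = 191 − 1 = 190 = 2 · 5 · 19.
Divisors of 190: 1, 2, 5, 10, 19, 38, 95, 190.
Check 42^d mod 191 for each divisor in increasing order:
42^1 ≡ 42
42^2 ≡ 45
42^5 ≡ 55
42^10 ≡ 160
42^19 ≡ 82
42^38 ≡ 39
42^95 ≡ 190
42^190 ≡ 1
So ord_191(42) = 190, hence |⟨42⟩| = 190.
[(Z/191Z)^× : ⟨42⟩] = 190/190 = 1.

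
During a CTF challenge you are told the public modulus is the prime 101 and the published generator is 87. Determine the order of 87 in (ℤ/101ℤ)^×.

ord(87) | φ(101) = 101 − 1 = 100 = 2^2 · 5^2.
Divisors of 100: 1, 2, 4, 5, 10, 20, 25, 50, 100.
Check 87^d mod 101 for each divisor in increasing order:
87^1 ≡ 87 (mod 101)
87^2 ≡ 95 (mod 101)
87^4 ≡ 36 (mod 101)
87^5 ≡ 1 (mod 101) ✓
Hence ord(87) = 5.

5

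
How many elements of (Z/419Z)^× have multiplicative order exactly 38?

φ(419) = 419 − 1 = 418 = 2 · 11 · 19.
Since (Z/419Z)^× is cyclic of order 418, the number of elements of order d is φ(d) when d | 418 and 0 otherwise.
38 = 2 · 19 divides 418, and φ(38) = 18.

18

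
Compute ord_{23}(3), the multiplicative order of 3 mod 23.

11

By Lagrange's theorem, ord_23(3) divides φ(23) = 23 − 1 = 22 = 2 · 11.
Divisors of 22: 1, 2, 11, 22.
Test each divisor d:
3^1 ≡ 3 (mod 23)
3^2 ≡ 9 (mod 23)
3^11 ≡ 1 (mod 23) ✓
The smallest such exponent is 11, so the order of 3 is 11.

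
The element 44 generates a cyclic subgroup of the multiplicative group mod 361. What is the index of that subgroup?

2

Since 44 ∈ (Z/361Z)^×, its order divides φ(361) = φ(19^2) = 19·(19−1) = 342 = 2 · 3^2 · 19.
Divisors of 342: 1, 2, 3, 6, 9, 18, 19, 38, 57, 114, 171, 342.
Compute 44^d (mod 361) for the divisors d until we hit 1:
44^1 ≡ 44
44^2 ≡ 131
44^3 ≡ 349
44^6 ≡ 144
44^9 ≡ 77
44^18 ≡ 153
44^19 ≡ 234
44^38 ≡ 245
44^57 ≡ 292
44^114 ≡ 68
44^171 ≡ 1
Thus |⟨44⟩| = ord(44) = 171.
[(Z/361Z)^× : ⟨44⟩] = 342/171 = 2.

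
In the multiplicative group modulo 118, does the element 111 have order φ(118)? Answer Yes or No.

Yes

φ(118) = φ(2)·φ(59) = 1·58 = 58 = 2 · 29.
111 is a primitive root mod 118 iff 111^(φ(118)/q) ≢ 1 for every prime q | φ(118), i.e. q ∈ {2, 29}.
111^29 ≡ 117 (mod 118)  [q = 2: ≢ 1 ✓]
111^2 ≡ 49 (mod 118)  [q = 29: ≢ 1 ✓]
None equal 1, so ord_118(111) = 58: 111 is a primitive root.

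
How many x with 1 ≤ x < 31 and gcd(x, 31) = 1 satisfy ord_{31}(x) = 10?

4

φ(31) = 31 − 1 = 30 = 2 · 3 · 5.
Since (Z/31Z)^× is cyclic of order 30, the number of elements of order d is φ(d) when d | 30 and 0 otherwise.
10 = 2 · 5 divides 30, and φ(10) = 4.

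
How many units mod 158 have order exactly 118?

0

φ(158) = φ(2)·φ(79) = 1·78 = 78 = 2 · 3 · 13.
Since (Z/158Z)^× is cyclic of order 78, the number of elements of order d is φ(d) when d | 78 and 0 otherwise.
118 does not divide 78, so no element of (Z/158Z)^× has order 118.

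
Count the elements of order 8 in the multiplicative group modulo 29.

0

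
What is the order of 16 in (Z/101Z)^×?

25

ord(16) | φ(101) = 101 − 1 = 100 = 2^2 · 5^2.
Divisors of 100: 1, 2, 4, 5, 10, 20, 25, 50, 100.
Check 16^d mod 101 for each divisor in increasing order:
16^1 ≡ 16 (mod 101)
16^2 ≡ 54 (mod 101)
16^4 ≡ 88 (mod 101)
16^5 ≡ 95 (mod 101)
16^10 ≡ 36 (mod 101)
16^20 ≡ 84 (mod 101)
16^25 ≡ 1 (mod 101) ✓
Hence ord(16) = 25.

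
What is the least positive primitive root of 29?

2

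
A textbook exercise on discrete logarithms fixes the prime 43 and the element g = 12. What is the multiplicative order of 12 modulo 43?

Since 12 ∈ (Z/43Z)^×, its order divides φ(43) = 43 − 1 = 42 = 2 · 3 · 7.
Divisors of 42: 1, 2, 3, 6, 7, 14, 21, 42.
Check 12^d mod 43 for each divisor in increasing order:
12^1 ≡ 12
12^2 ≡ 15
12^3 ≡ 8
12^6 ≡ 21
12^7 ≡ 37
12^14 ≡ 36
12^21 ≡ 42
12^42 ≡ 1
Hence ord(12) = 42.

42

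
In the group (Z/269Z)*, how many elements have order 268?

132

φ(269) = 269 − 1 = 268 = 2^2 · 67.
In a cyclic group of order 268, there are φ(d) elements of order d for each divisor d of 268, and zero for non-divisors.
268 = 2^2 · 67 divides 268, and φ(268) = 132.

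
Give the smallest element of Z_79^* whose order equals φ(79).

3

φ(79) = 79 − 1 = 78 = 2 · 3 · 13.
g is a primitive root iff g^(78/q) ≢ 1 (mod 79) for each prime q ∈ {2, 3, 13}.
g = 2: 2^39 ≡ 1 — hits 1, so not a primitive root.
g = 3: 3^39 ≡ 78; 3^26 ≡ 23; 3^6 ≡ 18 — none is 1, so 3 is a primitive root.
So 3 is the smallest generator of (Z/79Z)^×.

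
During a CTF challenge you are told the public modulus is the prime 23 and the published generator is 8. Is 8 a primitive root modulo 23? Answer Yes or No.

No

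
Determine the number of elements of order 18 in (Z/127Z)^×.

6

φ(127) = 127 − 1 = 126 = 2 · 3^2 · 7.
Since (Z/127Z)^× is cyclic of order 126, the number of elements of order d is φ(d) when d | 126 and 0 otherwise.
18 = 2 · 3^2 divides 126, and φ(18) = 6.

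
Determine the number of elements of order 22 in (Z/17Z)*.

0

φ(17) = 17 − 1 = 16 = 2^4.
(Z/17Z)^× is cyclic (|G| = 16); a cyclic group of order m has exactly φ(d) elements of each order d | m, and none otherwise.
Since 22 ∤ 16, the count is 0.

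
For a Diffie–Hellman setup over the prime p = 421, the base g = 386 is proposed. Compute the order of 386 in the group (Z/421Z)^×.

30

By Lagrange's theorem, ord_421(386) divides φ(421) = 421 − 1 = 420 = 2^2 · 3 · 5 · 7.
Divisors of 420: 1, 2, 3, 4, 5, 6, 7, 10, 12, 14, 15, 20, 21, 28, 30, 35, 42, 60, 70, 84, 105, 140, 210, 420.
Check 386^d mod 421 for each divisor in increasing order:
386^1 ≡ 386
386^2 ≡ 383
386^3 ≡ 67
386^4 ≡ 181
386^5 ≡ 401
386^6 ≡ 279
386^7 ≡ 339
386^10 ≡ 400
386^12 ≡ 377
386^14 ≡ 409
386^15 ≡ 420
386^20 ≡ 20
386^21 ≡ 142
386^28 ≡ 144
386^30 ≡ 1
Hence ord(386) = 30.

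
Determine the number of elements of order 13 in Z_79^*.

12

φ(79) = 79 − 1 = 78 = 2 · 3 · 13.
In a cyclic group of order 78, there are φ(d) elements of order d for each divisor d of 78, and zero for non-divisors.
13 | 78, and φ(13) = 13 − 1 = 12.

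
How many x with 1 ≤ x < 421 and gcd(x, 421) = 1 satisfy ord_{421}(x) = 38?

0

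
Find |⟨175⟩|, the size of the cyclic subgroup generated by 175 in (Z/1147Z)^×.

30

Since 175 ∈ (Z/1147Z)^×, its order divides φ(1147) = φ(31·37) = (31−1)·(37−1) = 30·36 = 1080 = 2^3 · 3^3 · 5.
Divisors of 1080: 1, 2, 3, 4, 5, 6, 8, 9, 10, 12, 15, 18, 20, 24, 27, 30, 36, 40, 45, 54, 60, 72, 90, 108, 120, 135, 180, 216, 270, 360, 540, 1080.
Check 175^d mod 1147 for each divisor in increasing order:
175^1 ≡ 175
175^2 ≡ 803
175^3 ≡ 591
175^4 ≡ 195
175^5 ≡ 862
175^6 ≡ 593
175^8 ≡ 174
175^9 ≡ 628
175^10 ≡ 935
175^12 ≡ 667
175^15 ≡ 776
175^18 ≡ 963
175^20 ≡ 211
175^24 ≡ 1000
175^27 ≡ 295
175^30 ≡ 1
Hence ord(175) = 30.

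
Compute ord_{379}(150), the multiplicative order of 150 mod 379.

ord(150) | φ(379) = 379 − 1 = 378 = 2 · 3^3 · 7.
Divisors of 378: 1, 2, 3, 6, 7, 9, 14, 18, 21, 27, 42, 54, 63, 126, 189, 378.
Evaluate successive powers at the divisors of 378:
150^1 ≡ 150
150^2 ≡ 139
150^3 ≡ 5
150^6 ≡ 25
150^7 ≡ 339
150^9 ≡ 125
150^14 ≡ 84
150^18 ≡ 86
150^21 ≡ 51
150^27 ≡ 138
150^42 ≡ 327
150^54 ≡ 94
150^63 ≡ 1
The smallest such exponent is 63, so the order of 150 is 63.

63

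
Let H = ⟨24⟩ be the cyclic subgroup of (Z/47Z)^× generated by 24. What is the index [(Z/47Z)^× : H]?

2

Since 24 ∈ (Z/47Z)^×, its order divides φ(47) = 47 − 1 = 46 = 2 · 23.
Divisors of 46: 1, 2, 23, 46.
Evaluate successive powers at the divisors of 46:
24^1 ≡ 24 (mod 47)
24^2 ≡ 12 (mod 47)
24^23 ≡ 1 (mod 47) ✓
So ord_47(24) = 23, hence |⟨24⟩| = 23.
The index is φ(47) / ord(24) = 46 / 23 = 2.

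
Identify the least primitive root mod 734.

φ(734) = φ(2)·φ(367) = 1·366 = 366 = 2 · 3 · 61.
g is a primitive root iff g^(366/q) ≢ 1 (mod 734) for each prime q ∈ {2, 3, 61}.
g = 2: gcd(2, 734) = 2 > 1, not a unit — skip.
g = 3: 3^183 ≡ 733; 3^122 ≡ 1 — hits 1, so not a primitive root.
g = 4: gcd(4, 734) = 2 > 1, not a unit — skip.
g = 5: 5^183 ≡ 733; 5^122 ≡ 1 — hits 1, so not a primitive root.
g = 6: gcd(6, 734) = 2 > 1, not a unit — skip.
g = 7: 7^183 ≡ 1 — hits 1, so not a primitive root.
g = 8: gcd(8, 734) = 2 > 1, not a unit — skip.
g = 9: 9^183 ≡ 1 — hits 1, so not a primitive root.
g = 10: gcd(10, 734) = 2 > 1, not a unit — skip.
g = 11: 11^183 ≡ 733; 11^122 ≡ 283; 11^6 ≡ 419 — none is 1, so 11 is a primitive root.
Hence the least primitive root of 734 is 11.

11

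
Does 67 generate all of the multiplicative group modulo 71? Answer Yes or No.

Yes

φ(71) = 71 − 1 = 70 = 2 · 5 · 7.
An element g generates (Z/71Z)^× iff g^(70/q) ≢ 1 (mod 71) for each prime q ∈ {2, 5, 7}.
67^35 ≡ 70 (mod 71)  [q = 2: ≢ 1 ✓]
67^14 ≡ 5 (mod 71)  [q = 5: ≢ 1 ✓]
67^10 ≡ 48 (mod 71)  [q = 7: ≢ 1 ✓]
All checks pass, so 67 has order 70 and is a primitive root modulo 71.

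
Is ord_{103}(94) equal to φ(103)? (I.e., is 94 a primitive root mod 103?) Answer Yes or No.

No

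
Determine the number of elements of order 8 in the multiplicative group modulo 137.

φ(137) = 137 − 1 = 136 = 2^3 · 17.
In a cyclic group of order 136, there are φ(d) elements of order d for each divisor d of 136, and zero for non-divisors.
8 = 2^3 divides 136, and φ(8) = 4.

4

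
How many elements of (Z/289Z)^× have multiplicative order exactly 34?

φ(289) = φ(17^2) = 17·(17−1) = 272 = 2^4 · 17.
Since (Z/289Z)^× is cyclic of order 272, the number of elements of order d is φ(d) when d | 272 and 0 otherwise.
34 = 2 · 17 divides 272, and φ(34) = 16.

16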